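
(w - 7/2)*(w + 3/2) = w^2 - 2*w - 21/4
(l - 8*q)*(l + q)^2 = l^3 - 6*l^2*q - 15*l*q^2 - 8*q^3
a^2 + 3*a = a*(a + 3)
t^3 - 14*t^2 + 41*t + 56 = (t - 8)*(t - 7)*(t + 1)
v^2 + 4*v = v*(v + 4)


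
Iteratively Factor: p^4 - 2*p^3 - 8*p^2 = (p + 2)*(p^3 - 4*p^2) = p*(p + 2)*(p^2 - 4*p) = p*(p - 4)*(p + 2)*(p)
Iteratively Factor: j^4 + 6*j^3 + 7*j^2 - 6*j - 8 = (j + 1)*(j^3 + 5*j^2 + 2*j - 8) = (j + 1)*(j + 4)*(j^2 + j - 2) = (j + 1)*(j + 2)*(j + 4)*(j - 1)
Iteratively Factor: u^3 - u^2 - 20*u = (u - 5)*(u^2 + 4*u) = u*(u - 5)*(u + 4)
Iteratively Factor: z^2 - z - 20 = (z + 4)*(z - 5)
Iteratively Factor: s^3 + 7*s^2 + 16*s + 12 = (s + 2)*(s^2 + 5*s + 6) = (s + 2)^2*(s + 3)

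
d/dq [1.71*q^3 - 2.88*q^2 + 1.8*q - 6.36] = 5.13*q^2 - 5.76*q + 1.8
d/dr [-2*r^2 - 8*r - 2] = -4*r - 8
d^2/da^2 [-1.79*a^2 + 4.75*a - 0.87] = -3.58000000000000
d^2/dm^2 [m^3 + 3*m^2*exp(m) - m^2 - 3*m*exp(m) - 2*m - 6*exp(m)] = 3*m^2*exp(m) + 9*m*exp(m) + 6*m - 6*exp(m) - 2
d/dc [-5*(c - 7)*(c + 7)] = -10*c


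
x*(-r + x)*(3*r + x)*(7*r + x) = -21*r^3*x + 11*r^2*x^2 + 9*r*x^3 + x^4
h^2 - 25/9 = (h - 5/3)*(h + 5/3)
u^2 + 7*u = u*(u + 7)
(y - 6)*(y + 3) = y^2 - 3*y - 18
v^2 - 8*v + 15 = (v - 5)*(v - 3)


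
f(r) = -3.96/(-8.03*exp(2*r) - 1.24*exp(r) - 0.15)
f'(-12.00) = 0.00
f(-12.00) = 26.40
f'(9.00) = 0.00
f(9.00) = 0.00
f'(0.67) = -0.23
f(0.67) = 0.12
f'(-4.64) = -2.01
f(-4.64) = 24.34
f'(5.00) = -0.00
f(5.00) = 0.00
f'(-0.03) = -0.81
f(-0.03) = 0.44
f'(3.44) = -0.00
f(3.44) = 0.00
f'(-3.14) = -6.93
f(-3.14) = 18.11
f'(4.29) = -0.00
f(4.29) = 0.00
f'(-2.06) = -8.63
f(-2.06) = 9.03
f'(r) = -3.96*(16.06*exp(2*r) + 1.24*exp(r))/(-8.03*exp(2*r) - 1.24*exp(r) - 0.15)^2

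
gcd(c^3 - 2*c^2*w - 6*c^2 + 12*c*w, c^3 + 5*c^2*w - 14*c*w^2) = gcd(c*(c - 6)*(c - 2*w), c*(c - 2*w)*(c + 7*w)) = -c^2 + 2*c*w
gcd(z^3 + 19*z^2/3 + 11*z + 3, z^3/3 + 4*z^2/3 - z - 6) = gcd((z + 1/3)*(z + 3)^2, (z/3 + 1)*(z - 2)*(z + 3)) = z^2 + 6*z + 9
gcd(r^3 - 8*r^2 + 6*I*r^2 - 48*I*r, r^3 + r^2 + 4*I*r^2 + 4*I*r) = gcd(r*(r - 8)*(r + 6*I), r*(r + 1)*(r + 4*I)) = r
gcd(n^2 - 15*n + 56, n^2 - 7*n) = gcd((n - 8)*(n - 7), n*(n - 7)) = n - 7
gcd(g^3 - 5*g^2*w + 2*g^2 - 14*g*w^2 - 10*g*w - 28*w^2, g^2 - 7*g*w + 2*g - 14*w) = -g^2 + 7*g*w - 2*g + 14*w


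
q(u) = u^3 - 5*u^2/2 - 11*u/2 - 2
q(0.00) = -2.00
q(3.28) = -11.65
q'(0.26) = -6.60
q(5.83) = 79.12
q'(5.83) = 67.32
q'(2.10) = -2.77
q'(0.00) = -5.50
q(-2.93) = -32.50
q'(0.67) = -7.50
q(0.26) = -3.58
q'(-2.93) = 34.90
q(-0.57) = 0.14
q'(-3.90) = 59.63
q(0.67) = -6.51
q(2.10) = -15.31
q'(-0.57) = -1.68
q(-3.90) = -77.89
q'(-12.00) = 486.50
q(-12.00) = -2024.00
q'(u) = 3*u^2 - 5*u - 11/2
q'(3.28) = 10.38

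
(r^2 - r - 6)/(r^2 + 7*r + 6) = (r^2 - r - 6)/(r^2 + 7*r + 6)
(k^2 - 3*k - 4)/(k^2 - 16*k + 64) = (k^2 - 3*k - 4)/(k^2 - 16*k + 64)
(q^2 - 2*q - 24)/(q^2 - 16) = (q - 6)/(q - 4)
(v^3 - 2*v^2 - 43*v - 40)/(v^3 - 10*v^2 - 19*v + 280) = (v + 1)/(v - 7)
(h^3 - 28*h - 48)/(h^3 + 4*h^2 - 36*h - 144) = (h + 2)/(h + 6)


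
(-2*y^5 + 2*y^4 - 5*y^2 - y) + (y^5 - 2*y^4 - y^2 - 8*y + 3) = -y^5 - 6*y^2 - 9*y + 3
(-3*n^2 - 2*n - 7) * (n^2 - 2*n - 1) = -3*n^4 + 4*n^3 + 16*n + 7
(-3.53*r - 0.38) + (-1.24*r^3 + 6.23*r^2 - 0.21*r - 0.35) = -1.24*r^3 + 6.23*r^2 - 3.74*r - 0.73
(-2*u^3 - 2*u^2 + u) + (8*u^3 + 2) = 6*u^3 - 2*u^2 + u + 2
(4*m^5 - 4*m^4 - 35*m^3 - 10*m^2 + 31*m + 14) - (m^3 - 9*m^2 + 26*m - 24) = 4*m^5 - 4*m^4 - 36*m^3 - m^2 + 5*m + 38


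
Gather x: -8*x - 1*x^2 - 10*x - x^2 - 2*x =-2*x^2 - 20*x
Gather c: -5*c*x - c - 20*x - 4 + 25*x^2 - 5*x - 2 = c*(-5*x - 1) + 25*x^2 - 25*x - 6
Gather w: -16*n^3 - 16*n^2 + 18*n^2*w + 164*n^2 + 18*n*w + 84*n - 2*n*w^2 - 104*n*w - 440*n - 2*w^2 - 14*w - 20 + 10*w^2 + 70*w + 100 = -16*n^3 + 148*n^2 - 356*n + w^2*(8 - 2*n) + w*(18*n^2 - 86*n + 56) + 80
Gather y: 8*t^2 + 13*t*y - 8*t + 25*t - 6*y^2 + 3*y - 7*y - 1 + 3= 8*t^2 + 17*t - 6*y^2 + y*(13*t - 4) + 2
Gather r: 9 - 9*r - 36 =-9*r - 27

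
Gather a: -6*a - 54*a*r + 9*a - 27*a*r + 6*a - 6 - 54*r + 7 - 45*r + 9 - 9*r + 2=a*(9 - 81*r) - 108*r + 12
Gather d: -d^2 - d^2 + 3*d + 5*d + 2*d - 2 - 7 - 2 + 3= -2*d^2 + 10*d - 8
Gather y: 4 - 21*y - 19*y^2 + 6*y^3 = 6*y^3 - 19*y^2 - 21*y + 4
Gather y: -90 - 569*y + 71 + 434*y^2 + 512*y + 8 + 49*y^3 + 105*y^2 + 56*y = 49*y^3 + 539*y^2 - y - 11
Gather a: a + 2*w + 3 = a + 2*w + 3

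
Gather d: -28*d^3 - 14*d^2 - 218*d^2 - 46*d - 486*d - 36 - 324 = -28*d^3 - 232*d^2 - 532*d - 360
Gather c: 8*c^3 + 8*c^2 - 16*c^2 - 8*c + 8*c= 8*c^3 - 8*c^2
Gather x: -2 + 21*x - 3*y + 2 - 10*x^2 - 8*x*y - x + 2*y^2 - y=-10*x^2 + x*(20 - 8*y) + 2*y^2 - 4*y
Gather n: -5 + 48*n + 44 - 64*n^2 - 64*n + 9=-64*n^2 - 16*n + 48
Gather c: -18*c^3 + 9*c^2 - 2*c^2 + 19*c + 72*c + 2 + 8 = -18*c^3 + 7*c^2 + 91*c + 10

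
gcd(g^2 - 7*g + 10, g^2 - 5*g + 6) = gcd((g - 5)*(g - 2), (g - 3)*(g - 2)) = g - 2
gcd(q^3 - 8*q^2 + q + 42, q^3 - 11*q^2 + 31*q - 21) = q^2 - 10*q + 21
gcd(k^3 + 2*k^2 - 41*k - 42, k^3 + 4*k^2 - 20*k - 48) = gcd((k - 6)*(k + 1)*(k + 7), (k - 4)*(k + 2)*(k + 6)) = 1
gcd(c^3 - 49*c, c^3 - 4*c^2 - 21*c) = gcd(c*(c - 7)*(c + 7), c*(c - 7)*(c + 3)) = c^2 - 7*c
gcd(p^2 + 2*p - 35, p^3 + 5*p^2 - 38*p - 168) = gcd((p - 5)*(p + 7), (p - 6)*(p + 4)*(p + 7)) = p + 7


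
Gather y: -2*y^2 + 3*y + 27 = -2*y^2 + 3*y + 27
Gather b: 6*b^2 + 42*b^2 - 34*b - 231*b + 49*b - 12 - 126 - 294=48*b^2 - 216*b - 432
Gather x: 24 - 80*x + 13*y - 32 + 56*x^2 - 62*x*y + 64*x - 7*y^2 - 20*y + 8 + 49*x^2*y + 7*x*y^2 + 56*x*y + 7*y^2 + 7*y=x^2*(49*y + 56) + x*(7*y^2 - 6*y - 16)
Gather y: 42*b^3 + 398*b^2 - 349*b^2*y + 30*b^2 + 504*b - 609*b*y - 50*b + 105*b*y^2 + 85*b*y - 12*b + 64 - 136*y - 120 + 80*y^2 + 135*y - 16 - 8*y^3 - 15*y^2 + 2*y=42*b^3 + 428*b^2 + 442*b - 8*y^3 + y^2*(105*b + 65) + y*(-349*b^2 - 524*b + 1) - 72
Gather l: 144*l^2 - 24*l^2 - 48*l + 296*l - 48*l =120*l^2 + 200*l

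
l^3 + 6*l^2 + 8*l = l*(l + 2)*(l + 4)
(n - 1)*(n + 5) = n^2 + 4*n - 5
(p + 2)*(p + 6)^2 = p^3 + 14*p^2 + 60*p + 72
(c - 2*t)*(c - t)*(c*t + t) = c^3*t - 3*c^2*t^2 + c^2*t + 2*c*t^3 - 3*c*t^2 + 2*t^3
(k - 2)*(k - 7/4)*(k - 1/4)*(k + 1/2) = k^4 - 7*k^3/2 + 39*k^2/16 + 43*k/32 - 7/16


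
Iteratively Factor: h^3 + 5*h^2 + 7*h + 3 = (h + 1)*(h^2 + 4*h + 3) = (h + 1)^2*(h + 3)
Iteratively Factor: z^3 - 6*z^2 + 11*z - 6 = (z - 3)*(z^2 - 3*z + 2) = (z - 3)*(z - 1)*(z - 2)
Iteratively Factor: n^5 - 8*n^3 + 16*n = (n - 2)*(n^4 + 2*n^3 - 4*n^2 - 8*n) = (n - 2)^2*(n^3 + 4*n^2 + 4*n) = (n - 2)^2*(n + 2)*(n^2 + 2*n) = n*(n - 2)^2*(n + 2)*(n + 2)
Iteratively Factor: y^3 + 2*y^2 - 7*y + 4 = (y + 4)*(y^2 - 2*y + 1) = (y - 1)*(y + 4)*(y - 1)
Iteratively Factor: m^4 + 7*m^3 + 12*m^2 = (m + 4)*(m^3 + 3*m^2) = m*(m + 4)*(m^2 + 3*m) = m*(m + 3)*(m + 4)*(m)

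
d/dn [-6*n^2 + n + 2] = 1 - 12*n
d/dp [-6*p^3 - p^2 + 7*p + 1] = -18*p^2 - 2*p + 7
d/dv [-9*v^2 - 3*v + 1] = -18*v - 3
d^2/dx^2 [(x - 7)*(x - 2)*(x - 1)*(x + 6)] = 12*x^2 - 24*x - 74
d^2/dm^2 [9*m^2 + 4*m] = 18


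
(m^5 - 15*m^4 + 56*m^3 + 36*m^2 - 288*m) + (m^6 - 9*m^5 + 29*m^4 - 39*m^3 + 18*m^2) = m^6 - 8*m^5 + 14*m^4 + 17*m^3 + 54*m^2 - 288*m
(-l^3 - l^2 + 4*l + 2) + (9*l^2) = -l^3 + 8*l^2 + 4*l + 2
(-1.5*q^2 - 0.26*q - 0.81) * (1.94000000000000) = -2.91*q^2 - 0.5044*q - 1.5714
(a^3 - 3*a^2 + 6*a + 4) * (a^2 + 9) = a^5 - 3*a^4 + 15*a^3 - 23*a^2 + 54*a + 36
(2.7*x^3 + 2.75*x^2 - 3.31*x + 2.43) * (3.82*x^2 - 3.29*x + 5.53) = 10.314*x^5 + 1.622*x^4 - 6.7607*x^3 + 35.38*x^2 - 26.299*x + 13.4379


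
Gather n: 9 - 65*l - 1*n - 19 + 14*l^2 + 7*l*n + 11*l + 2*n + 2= 14*l^2 - 54*l + n*(7*l + 1) - 8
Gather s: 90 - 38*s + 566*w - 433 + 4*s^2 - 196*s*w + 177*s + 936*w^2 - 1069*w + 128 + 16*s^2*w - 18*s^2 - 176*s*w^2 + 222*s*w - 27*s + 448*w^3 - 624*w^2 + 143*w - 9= s^2*(16*w - 14) + s*(-176*w^2 + 26*w + 112) + 448*w^3 + 312*w^2 - 360*w - 224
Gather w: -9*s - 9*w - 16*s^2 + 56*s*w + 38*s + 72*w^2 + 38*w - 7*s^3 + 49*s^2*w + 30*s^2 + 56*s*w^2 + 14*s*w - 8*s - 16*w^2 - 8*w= -7*s^3 + 14*s^2 + 21*s + w^2*(56*s + 56) + w*(49*s^2 + 70*s + 21)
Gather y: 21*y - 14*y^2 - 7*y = -14*y^2 + 14*y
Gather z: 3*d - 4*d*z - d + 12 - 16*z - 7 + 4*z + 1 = 2*d + z*(-4*d - 12) + 6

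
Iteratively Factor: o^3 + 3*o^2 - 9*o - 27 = (o + 3)*(o^2 - 9) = (o + 3)^2*(o - 3)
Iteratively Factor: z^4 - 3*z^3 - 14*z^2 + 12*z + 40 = (z + 2)*(z^3 - 5*z^2 - 4*z + 20) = (z - 5)*(z + 2)*(z^2 - 4) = (z - 5)*(z - 2)*(z + 2)*(z + 2)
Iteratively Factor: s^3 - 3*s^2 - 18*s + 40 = (s + 4)*(s^2 - 7*s + 10) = (s - 2)*(s + 4)*(s - 5)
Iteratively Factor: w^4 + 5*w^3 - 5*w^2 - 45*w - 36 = (w + 4)*(w^3 + w^2 - 9*w - 9) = (w - 3)*(w + 4)*(w^2 + 4*w + 3) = (w - 3)*(w + 3)*(w + 4)*(w + 1)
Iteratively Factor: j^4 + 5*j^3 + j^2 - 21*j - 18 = (j + 3)*(j^3 + 2*j^2 - 5*j - 6) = (j - 2)*(j + 3)*(j^2 + 4*j + 3) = (j - 2)*(j + 3)^2*(j + 1)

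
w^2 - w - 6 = (w - 3)*(w + 2)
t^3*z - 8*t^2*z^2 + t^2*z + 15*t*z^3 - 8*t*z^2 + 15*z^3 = (t - 5*z)*(t - 3*z)*(t*z + z)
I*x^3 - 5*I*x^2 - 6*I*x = x*(x - 6)*(I*x + I)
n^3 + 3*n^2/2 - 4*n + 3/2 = (n - 1)*(n - 1/2)*(n + 3)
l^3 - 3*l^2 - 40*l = l*(l - 8)*(l + 5)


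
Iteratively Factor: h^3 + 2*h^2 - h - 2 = (h + 2)*(h^2 - 1) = (h - 1)*(h + 2)*(h + 1)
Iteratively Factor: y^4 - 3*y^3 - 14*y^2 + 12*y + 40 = (y - 5)*(y^3 + 2*y^2 - 4*y - 8) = (y - 5)*(y - 2)*(y^2 + 4*y + 4) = (y - 5)*(y - 2)*(y + 2)*(y + 2)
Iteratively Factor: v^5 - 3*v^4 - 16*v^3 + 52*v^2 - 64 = (v - 4)*(v^4 + v^3 - 12*v^2 + 4*v + 16) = (v - 4)*(v + 4)*(v^3 - 3*v^2 + 4) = (v - 4)*(v + 1)*(v + 4)*(v^2 - 4*v + 4) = (v - 4)*(v - 2)*(v + 1)*(v + 4)*(v - 2)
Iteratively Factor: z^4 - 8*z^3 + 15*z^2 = (z - 3)*(z^3 - 5*z^2) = z*(z - 3)*(z^2 - 5*z) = z*(z - 5)*(z - 3)*(z)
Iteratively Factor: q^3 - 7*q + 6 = (q - 2)*(q^2 + 2*q - 3) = (q - 2)*(q + 3)*(q - 1)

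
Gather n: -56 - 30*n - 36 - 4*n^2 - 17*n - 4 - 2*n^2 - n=-6*n^2 - 48*n - 96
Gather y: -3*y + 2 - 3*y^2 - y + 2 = -3*y^2 - 4*y + 4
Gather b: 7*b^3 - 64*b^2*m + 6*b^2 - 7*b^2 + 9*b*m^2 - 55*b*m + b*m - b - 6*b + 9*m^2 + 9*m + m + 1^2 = 7*b^3 + b^2*(-64*m - 1) + b*(9*m^2 - 54*m - 7) + 9*m^2 + 10*m + 1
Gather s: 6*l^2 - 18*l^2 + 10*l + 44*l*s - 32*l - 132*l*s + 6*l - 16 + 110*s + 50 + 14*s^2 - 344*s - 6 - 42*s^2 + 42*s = -12*l^2 - 16*l - 28*s^2 + s*(-88*l - 192) + 28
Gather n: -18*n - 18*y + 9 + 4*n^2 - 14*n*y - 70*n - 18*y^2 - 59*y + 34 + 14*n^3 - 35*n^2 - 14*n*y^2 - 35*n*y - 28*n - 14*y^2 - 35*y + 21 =14*n^3 - 31*n^2 + n*(-14*y^2 - 49*y - 116) - 32*y^2 - 112*y + 64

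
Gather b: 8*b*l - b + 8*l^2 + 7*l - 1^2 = b*(8*l - 1) + 8*l^2 + 7*l - 1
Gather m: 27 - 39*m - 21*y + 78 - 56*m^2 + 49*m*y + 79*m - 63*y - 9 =-56*m^2 + m*(49*y + 40) - 84*y + 96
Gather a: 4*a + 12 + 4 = 4*a + 16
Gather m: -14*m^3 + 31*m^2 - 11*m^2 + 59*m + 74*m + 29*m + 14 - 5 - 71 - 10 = -14*m^3 + 20*m^2 + 162*m - 72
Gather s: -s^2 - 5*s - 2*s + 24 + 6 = -s^2 - 7*s + 30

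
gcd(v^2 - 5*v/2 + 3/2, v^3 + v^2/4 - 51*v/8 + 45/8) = v - 3/2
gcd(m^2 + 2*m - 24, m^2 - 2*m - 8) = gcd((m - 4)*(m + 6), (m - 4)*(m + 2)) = m - 4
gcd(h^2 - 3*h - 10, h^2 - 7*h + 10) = h - 5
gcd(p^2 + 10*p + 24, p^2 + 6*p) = p + 6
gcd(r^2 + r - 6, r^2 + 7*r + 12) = r + 3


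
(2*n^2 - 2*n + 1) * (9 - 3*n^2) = -6*n^4 + 6*n^3 + 15*n^2 - 18*n + 9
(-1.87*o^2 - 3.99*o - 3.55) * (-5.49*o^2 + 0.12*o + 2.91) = 10.2663*o^4 + 21.6807*o^3 + 13.569*o^2 - 12.0369*o - 10.3305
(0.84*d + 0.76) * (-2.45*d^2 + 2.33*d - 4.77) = -2.058*d^3 + 0.0952*d^2 - 2.236*d - 3.6252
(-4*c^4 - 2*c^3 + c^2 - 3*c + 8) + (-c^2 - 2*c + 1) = -4*c^4 - 2*c^3 - 5*c + 9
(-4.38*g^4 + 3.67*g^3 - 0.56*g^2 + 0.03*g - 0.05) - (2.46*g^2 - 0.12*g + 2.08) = -4.38*g^4 + 3.67*g^3 - 3.02*g^2 + 0.15*g - 2.13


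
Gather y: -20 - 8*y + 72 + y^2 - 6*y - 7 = y^2 - 14*y + 45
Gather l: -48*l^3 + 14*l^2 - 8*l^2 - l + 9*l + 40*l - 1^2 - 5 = -48*l^3 + 6*l^2 + 48*l - 6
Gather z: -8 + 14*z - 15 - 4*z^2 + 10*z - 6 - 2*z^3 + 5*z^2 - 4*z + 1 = -2*z^3 + z^2 + 20*z - 28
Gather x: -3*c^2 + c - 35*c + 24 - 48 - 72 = -3*c^2 - 34*c - 96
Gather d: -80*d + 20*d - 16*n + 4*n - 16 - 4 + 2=-60*d - 12*n - 18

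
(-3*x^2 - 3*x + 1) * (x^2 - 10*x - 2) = -3*x^4 + 27*x^3 + 37*x^2 - 4*x - 2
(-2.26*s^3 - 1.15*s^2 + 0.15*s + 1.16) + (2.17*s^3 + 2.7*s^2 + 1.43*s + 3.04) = -0.0899999999999999*s^3 + 1.55*s^2 + 1.58*s + 4.2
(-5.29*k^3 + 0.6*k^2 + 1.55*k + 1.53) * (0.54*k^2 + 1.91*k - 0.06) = -2.8566*k^5 - 9.7799*k^4 + 2.3004*k^3 + 3.7507*k^2 + 2.8293*k - 0.0918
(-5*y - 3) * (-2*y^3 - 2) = 10*y^4 + 6*y^3 + 10*y + 6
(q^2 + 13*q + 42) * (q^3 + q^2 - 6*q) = q^5 + 14*q^4 + 49*q^3 - 36*q^2 - 252*q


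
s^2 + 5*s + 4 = (s + 1)*(s + 4)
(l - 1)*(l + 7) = l^2 + 6*l - 7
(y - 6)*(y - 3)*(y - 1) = y^3 - 10*y^2 + 27*y - 18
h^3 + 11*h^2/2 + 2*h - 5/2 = (h - 1/2)*(h + 1)*(h + 5)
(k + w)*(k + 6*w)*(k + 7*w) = k^3 + 14*k^2*w + 55*k*w^2 + 42*w^3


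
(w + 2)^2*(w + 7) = w^3 + 11*w^2 + 32*w + 28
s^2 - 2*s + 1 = (s - 1)^2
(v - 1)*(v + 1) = v^2 - 1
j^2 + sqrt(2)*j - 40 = (j - 4*sqrt(2))*(j + 5*sqrt(2))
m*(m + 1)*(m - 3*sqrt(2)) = m^3 - 3*sqrt(2)*m^2 + m^2 - 3*sqrt(2)*m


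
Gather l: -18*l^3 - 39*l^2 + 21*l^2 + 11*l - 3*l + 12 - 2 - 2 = -18*l^3 - 18*l^2 + 8*l + 8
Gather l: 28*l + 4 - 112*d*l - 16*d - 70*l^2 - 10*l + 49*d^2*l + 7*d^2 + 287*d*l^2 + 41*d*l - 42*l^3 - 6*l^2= 7*d^2 - 16*d - 42*l^3 + l^2*(287*d - 76) + l*(49*d^2 - 71*d + 18) + 4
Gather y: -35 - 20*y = -20*y - 35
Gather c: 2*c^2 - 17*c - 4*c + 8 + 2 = 2*c^2 - 21*c + 10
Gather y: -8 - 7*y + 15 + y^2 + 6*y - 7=y^2 - y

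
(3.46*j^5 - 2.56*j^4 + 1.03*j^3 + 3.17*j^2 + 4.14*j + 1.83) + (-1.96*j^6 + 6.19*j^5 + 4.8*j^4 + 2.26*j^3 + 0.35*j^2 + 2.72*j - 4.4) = -1.96*j^6 + 9.65*j^5 + 2.24*j^4 + 3.29*j^3 + 3.52*j^2 + 6.86*j - 2.57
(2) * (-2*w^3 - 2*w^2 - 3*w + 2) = -4*w^3 - 4*w^2 - 6*w + 4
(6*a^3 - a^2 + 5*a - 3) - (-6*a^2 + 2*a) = 6*a^3 + 5*a^2 + 3*a - 3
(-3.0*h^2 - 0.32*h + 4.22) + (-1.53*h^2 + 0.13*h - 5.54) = -4.53*h^2 - 0.19*h - 1.32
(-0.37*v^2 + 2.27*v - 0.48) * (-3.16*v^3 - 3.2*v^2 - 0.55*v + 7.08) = 1.1692*v^5 - 5.9892*v^4 - 5.5437*v^3 - 2.3321*v^2 + 16.3356*v - 3.3984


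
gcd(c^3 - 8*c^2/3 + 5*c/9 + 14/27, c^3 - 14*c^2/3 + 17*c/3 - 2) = c - 2/3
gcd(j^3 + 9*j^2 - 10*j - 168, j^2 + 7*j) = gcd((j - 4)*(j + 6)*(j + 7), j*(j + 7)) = j + 7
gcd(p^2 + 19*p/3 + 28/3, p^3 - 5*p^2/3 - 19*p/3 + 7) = p + 7/3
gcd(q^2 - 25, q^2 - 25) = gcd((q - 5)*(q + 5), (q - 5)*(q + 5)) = q^2 - 25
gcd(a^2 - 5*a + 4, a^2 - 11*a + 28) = a - 4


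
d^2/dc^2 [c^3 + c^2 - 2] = 6*c + 2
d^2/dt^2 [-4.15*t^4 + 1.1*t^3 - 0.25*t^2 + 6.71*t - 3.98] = -49.8*t^2 + 6.6*t - 0.5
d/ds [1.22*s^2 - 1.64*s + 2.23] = 2.44*s - 1.64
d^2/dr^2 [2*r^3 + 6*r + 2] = 12*r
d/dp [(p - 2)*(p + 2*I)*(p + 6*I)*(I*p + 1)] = 4*I*p^3 + p^2*(-21 - 6*I) + p*(28 - 8*I) - 12 + 8*I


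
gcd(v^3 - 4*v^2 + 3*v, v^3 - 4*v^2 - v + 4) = v - 1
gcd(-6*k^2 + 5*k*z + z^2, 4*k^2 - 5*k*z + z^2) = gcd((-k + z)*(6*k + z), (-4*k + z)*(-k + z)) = -k + z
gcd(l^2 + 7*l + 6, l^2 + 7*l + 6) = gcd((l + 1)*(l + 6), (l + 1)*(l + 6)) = l^2 + 7*l + 6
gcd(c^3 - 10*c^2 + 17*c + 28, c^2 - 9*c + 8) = 1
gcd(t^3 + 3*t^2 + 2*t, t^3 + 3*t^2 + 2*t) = t^3 + 3*t^2 + 2*t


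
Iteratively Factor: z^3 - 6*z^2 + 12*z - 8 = (z - 2)*(z^2 - 4*z + 4) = (z - 2)^2*(z - 2)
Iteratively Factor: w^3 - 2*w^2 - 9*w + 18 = (w - 2)*(w^2 - 9) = (w - 3)*(w - 2)*(w + 3)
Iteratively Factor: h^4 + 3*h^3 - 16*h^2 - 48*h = (h + 3)*(h^3 - 16*h) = (h + 3)*(h + 4)*(h^2 - 4*h) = (h - 4)*(h + 3)*(h + 4)*(h)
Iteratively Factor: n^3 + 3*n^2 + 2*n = (n + 2)*(n^2 + n) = (n + 1)*(n + 2)*(n)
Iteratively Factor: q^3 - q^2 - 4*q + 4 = (q + 2)*(q^2 - 3*q + 2) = (q - 1)*(q + 2)*(q - 2)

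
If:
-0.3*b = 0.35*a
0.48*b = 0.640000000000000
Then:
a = -1.14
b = 1.33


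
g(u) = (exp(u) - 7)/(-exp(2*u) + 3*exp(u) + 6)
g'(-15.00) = 0.00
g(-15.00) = -1.17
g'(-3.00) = 0.03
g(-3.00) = -1.13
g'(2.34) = -0.02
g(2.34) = -0.05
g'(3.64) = 0.02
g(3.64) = -0.02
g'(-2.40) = 0.06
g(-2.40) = -1.10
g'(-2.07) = 0.08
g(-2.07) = -1.08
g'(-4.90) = 0.01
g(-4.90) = -1.16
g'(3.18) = 0.03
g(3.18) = -0.03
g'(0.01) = 0.22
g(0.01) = -0.75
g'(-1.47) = 0.12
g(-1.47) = -1.02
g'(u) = (exp(u) - 7)*(2*exp(2*u) - 3*exp(u))/(-exp(2*u) + 3*exp(u) + 6)^2 + exp(u)/(-exp(2*u) + 3*exp(u) + 6) = ((exp(u) - 7)*(2*exp(u) - 3) - exp(2*u) + 3*exp(u) + 6)*exp(u)/(-exp(2*u) + 3*exp(u) + 6)^2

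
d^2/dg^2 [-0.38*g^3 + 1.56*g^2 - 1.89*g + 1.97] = 3.12 - 2.28*g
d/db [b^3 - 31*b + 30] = 3*b^2 - 31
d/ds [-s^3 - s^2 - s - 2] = -3*s^2 - 2*s - 1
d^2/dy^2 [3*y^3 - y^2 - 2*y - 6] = 18*y - 2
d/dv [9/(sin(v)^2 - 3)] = -36*sin(2*v)/(cos(2*v) + 5)^2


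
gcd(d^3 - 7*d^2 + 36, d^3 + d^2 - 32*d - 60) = d^2 - 4*d - 12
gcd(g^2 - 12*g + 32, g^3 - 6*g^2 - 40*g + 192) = g^2 - 12*g + 32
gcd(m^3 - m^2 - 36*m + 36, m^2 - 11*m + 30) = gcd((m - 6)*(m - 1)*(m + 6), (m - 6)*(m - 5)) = m - 6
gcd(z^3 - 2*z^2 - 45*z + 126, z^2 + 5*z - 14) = z + 7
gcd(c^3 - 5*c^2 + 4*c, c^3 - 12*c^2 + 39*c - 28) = c^2 - 5*c + 4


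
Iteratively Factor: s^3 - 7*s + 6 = (s + 3)*(s^2 - 3*s + 2) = (s - 2)*(s + 3)*(s - 1)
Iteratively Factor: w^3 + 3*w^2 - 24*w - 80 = (w - 5)*(w^2 + 8*w + 16) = (w - 5)*(w + 4)*(w + 4)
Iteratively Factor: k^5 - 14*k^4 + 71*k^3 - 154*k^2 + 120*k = (k - 2)*(k^4 - 12*k^3 + 47*k^2 - 60*k) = k*(k - 2)*(k^3 - 12*k^2 + 47*k - 60) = k*(k - 4)*(k - 2)*(k^2 - 8*k + 15) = k*(k - 4)*(k - 3)*(k - 2)*(k - 5)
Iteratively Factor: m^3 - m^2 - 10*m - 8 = (m + 1)*(m^2 - 2*m - 8) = (m - 4)*(m + 1)*(m + 2)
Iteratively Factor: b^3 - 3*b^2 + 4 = (b - 2)*(b^2 - b - 2) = (b - 2)*(b + 1)*(b - 2)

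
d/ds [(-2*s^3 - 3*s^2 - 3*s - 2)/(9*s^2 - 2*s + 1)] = (-18*s^4 + 8*s^3 + 27*s^2 + 30*s - 7)/(81*s^4 - 36*s^3 + 22*s^2 - 4*s + 1)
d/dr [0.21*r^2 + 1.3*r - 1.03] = 0.42*r + 1.3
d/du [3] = 0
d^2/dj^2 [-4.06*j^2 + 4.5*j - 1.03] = -8.12000000000000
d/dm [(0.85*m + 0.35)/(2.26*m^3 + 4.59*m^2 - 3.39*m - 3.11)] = (1.921*m^3 + 3.9015*m^2 - 2.8815*m - (0.85*m + 0.35)*(6.78*m^2 + 9.18*m - 3.39) - 2.6435)/(2.26*m^3 + 4.59*m^2 - 3.39*m - 3.11)^2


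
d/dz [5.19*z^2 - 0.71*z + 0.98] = 10.38*z - 0.71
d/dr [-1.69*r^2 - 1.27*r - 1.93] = -3.38*r - 1.27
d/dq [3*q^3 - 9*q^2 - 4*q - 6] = 9*q^2 - 18*q - 4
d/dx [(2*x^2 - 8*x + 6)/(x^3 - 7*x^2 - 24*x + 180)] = 2*(-x^3 + 2*x^2 - 49*x + 108)/(x^5 - 8*x^4 - 47*x^3 + 414*x^2 + 540*x - 5400)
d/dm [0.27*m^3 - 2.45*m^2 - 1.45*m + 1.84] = 0.81*m^2 - 4.9*m - 1.45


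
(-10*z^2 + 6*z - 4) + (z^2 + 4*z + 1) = -9*z^2 + 10*z - 3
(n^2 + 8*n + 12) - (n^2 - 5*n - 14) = 13*n + 26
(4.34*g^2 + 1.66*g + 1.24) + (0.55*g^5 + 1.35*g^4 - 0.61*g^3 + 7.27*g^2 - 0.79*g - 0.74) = 0.55*g^5 + 1.35*g^4 - 0.61*g^3 + 11.61*g^2 + 0.87*g + 0.5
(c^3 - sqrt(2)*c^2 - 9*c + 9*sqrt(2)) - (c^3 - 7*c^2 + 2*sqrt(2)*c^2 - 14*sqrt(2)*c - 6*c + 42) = -3*sqrt(2)*c^2 + 7*c^2 - 3*c + 14*sqrt(2)*c - 42 + 9*sqrt(2)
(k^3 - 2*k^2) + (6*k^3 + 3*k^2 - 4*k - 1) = 7*k^3 + k^2 - 4*k - 1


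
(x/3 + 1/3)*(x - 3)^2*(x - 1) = x^4/3 - 2*x^3 + 8*x^2/3 + 2*x - 3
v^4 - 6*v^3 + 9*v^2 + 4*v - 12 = (v - 3)*(v - 2)^2*(v + 1)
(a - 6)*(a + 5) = a^2 - a - 30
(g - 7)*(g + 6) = g^2 - g - 42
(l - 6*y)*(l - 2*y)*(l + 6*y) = l^3 - 2*l^2*y - 36*l*y^2 + 72*y^3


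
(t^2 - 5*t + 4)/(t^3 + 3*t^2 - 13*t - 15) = (t^2 - 5*t + 4)/(t^3 + 3*t^2 - 13*t - 15)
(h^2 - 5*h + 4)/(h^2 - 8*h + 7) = (h - 4)/(h - 7)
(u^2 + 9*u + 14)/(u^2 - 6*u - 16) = (u + 7)/(u - 8)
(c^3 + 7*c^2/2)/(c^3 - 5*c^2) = (c + 7/2)/(c - 5)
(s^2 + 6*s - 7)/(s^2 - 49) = (s - 1)/(s - 7)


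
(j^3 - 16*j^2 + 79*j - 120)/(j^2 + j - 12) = (j^2 - 13*j + 40)/(j + 4)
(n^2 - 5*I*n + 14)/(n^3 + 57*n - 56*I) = (n + 2*I)/(n^2 + 7*I*n + 8)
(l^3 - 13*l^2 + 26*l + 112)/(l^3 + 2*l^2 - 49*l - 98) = (l - 8)/(l + 7)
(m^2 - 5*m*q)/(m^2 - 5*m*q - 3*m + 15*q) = m/(m - 3)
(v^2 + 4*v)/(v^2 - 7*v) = (v + 4)/(v - 7)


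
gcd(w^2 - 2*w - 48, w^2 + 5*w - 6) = w + 6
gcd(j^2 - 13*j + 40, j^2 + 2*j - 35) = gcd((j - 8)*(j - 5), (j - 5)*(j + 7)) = j - 5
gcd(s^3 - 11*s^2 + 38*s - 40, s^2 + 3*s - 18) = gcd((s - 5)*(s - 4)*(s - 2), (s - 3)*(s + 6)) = 1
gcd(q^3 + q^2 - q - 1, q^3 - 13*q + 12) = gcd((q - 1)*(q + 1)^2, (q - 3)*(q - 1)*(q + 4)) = q - 1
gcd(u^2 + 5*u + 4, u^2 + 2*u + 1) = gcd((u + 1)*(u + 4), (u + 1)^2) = u + 1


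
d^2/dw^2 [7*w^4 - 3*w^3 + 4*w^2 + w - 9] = 84*w^2 - 18*w + 8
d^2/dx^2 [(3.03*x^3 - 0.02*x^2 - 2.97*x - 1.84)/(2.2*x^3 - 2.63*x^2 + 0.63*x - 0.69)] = (34.86956*x^6 - 111.44628*x^5 + 51.6001199999999*x^4 + 128.40311*x^3 - 153.450618*x^2 + 42.526908*x + 2.616342)/(10.648*x^9 - 38.1876*x^8 + 54.79914*x^7 - 50.081327*x^6 + 39.646521*x^5 - 23.187564*x^4 + 10.251873*x^3 - 4.578012*x^2 + 0.899829*x - 0.328509)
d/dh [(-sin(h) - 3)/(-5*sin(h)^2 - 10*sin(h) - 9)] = (-30*sin(h) + 5*cos(h)^2 - 26)*cos(h)/(5*sin(h)^2 + 10*sin(h) + 9)^2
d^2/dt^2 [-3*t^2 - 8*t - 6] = -6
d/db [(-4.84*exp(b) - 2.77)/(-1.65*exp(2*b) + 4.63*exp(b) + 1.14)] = (-7.986*exp(2*b) - 9.141*exp(b) + 7.3075)*exp(b)/(2.7225*exp(4*b) - 15.279*exp(3*b) + 17.6749*exp(2*b) + 10.5564*exp(b) + 1.2996)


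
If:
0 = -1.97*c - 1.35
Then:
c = -0.69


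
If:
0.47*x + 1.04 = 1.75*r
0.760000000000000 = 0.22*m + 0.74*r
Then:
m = 1.45558441558442 - 0.903376623376623*x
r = 0.268571428571429*x + 0.594285714285714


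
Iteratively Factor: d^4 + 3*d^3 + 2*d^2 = (d + 1)*(d^3 + 2*d^2) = (d + 1)*(d + 2)*(d^2) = d*(d + 1)*(d + 2)*(d)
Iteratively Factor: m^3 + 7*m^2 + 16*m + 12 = (m + 2)*(m^2 + 5*m + 6) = (m + 2)^2*(m + 3)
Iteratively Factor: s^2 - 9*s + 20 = (s - 4)*(s - 5)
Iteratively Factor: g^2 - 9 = (g + 3)*(g - 3)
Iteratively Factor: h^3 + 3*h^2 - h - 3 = (h + 3)*(h^2 - 1) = (h - 1)*(h + 3)*(h + 1)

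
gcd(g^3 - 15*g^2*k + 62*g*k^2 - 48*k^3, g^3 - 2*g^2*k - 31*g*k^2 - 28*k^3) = 1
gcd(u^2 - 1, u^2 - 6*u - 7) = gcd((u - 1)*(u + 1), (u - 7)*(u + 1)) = u + 1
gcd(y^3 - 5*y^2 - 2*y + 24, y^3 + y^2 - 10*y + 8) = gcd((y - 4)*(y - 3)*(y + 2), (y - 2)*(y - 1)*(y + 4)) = 1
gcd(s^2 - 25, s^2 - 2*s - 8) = 1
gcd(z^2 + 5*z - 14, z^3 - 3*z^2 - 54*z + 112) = z^2 + 5*z - 14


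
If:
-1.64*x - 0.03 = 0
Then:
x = -0.02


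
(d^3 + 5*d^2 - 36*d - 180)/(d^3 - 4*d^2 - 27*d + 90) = (d + 6)/(d - 3)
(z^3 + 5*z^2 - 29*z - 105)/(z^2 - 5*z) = z + 10 + 21/z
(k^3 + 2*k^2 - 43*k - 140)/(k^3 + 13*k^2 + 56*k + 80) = (k - 7)/(k + 4)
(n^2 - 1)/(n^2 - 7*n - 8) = (n - 1)/(n - 8)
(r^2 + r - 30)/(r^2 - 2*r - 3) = (-r^2 - r + 30)/(-r^2 + 2*r + 3)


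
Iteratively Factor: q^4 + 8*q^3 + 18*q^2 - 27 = (q + 3)*(q^3 + 5*q^2 + 3*q - 9) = (q - 1)*(q + 3)*(q^2 + 6*q + 9) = (q - 1)*(q + 3)^2*(q + 3)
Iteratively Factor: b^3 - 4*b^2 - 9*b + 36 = (b - 4)*(b^2 - 9) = (b - 4)*(b - 3)*(b + 3)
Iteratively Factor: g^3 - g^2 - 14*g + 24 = (g + 4)*(g^2 - 5*g + 6) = (g - 2)*(g + 4)*(g - 3)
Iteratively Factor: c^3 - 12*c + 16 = (c - 2)*(c^2 + 2*c - 8) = (c - 2)^2*(c + 4)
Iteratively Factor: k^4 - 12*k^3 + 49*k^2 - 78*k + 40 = (k - 2)*(k^3 - 10*k^2 + 29*k - 20) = (k - 4)*(k - 2)*(k^2 - 6*k + 5) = (k - 4)*(k - 2)*(k - 1)*(k - 5)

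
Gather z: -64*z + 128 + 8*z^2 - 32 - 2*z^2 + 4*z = 6*z^2 - 60*z + 96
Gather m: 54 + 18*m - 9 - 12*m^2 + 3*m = -12*m^2 + 21*m + 45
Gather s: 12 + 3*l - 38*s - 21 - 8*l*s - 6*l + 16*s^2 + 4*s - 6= -3*l + 16*s^2 + s*(-8*l - 34) - 15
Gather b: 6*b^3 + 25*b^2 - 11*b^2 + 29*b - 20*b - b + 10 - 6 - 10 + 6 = 6*b^3 + 14*b^2 + 8*b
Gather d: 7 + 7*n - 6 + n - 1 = 8*n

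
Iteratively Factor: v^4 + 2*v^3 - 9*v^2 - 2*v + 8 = (v + 1)*(v^3 + v^2 - 10*v + 8) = (v + 1)*(v + 4)*(v^2 - 3*v + 2) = (v - 1)*(v + 1)*(v + 4)*(v - 2)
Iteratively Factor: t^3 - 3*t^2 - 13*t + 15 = (t + 3)*(t^2 - 6*t + 5) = (t - 5)*(t + 3)*(t - 1)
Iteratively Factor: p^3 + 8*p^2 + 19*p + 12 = (p + 1)*(p^2 + 7*p + 12) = (p + 1)*(p + 3)*(p + 4)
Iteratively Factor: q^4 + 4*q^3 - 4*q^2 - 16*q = (q)*(q^3 + 4*q^2 - 4*q - 16) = q*(q + 2)*(q^2 + 2*q - 8) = q*(q - 2)*(q + 2)*(q + 4)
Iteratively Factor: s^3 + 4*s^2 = (s)*(s^2 + 4*s) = s*(s + 4)*(s)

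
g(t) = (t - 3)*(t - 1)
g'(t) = 2*t - 4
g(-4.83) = 45.65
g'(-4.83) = -13.66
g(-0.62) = 5.86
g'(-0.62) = -5.24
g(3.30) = 0.69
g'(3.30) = 2.60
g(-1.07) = 8.42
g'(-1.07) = -6.14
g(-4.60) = 42.56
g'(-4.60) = -13.20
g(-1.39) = 10.49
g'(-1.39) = -6.78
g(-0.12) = 3.49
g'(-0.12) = -4.24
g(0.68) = 0.74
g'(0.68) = -2.64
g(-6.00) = 63.00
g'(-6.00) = -16.00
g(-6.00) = 63.00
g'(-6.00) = -16.00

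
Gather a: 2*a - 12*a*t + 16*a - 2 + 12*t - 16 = a*(18 - 12*t) + 12*t - 18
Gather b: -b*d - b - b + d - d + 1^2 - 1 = b*(-d - 2)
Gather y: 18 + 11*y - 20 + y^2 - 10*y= y^2 + y - 2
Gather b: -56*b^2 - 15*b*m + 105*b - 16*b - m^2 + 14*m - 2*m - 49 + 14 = -56*b^2 + b*(89 - 15*m) - m^2 + 12*m - 35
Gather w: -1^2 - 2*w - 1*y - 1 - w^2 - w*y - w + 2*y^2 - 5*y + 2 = -w^2 + w*(-y - 3) + 2*y^2 - 6*y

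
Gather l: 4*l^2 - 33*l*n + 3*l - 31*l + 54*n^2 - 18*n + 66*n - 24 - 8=4*l^2 + l*(-33*n - 28) + 54*n^2 + 48*n - 32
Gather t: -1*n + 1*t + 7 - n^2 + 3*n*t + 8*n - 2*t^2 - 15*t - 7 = -n^2 + 7*n - 2*t^2 + t*(3*n - 14)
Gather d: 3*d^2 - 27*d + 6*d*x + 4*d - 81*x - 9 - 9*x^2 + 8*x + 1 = 3*d^2 + d*(6*x - 23) - 9*x^2 - 73*x - 8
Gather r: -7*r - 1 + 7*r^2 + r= 7*r^2 - 6*r - 1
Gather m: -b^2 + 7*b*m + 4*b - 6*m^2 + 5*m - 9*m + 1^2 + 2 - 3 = -b^2 + 4*b - 6*m^2 + m*(7*b - 4)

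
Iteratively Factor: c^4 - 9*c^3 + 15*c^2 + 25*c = (c)*(c^3 - 9*c^2 + 15*c + 25) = c*(c - 5)*(c^2 - 4*c - 5) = c*(c - 5)*(c + 1)*(c - 5)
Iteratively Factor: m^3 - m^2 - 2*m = (m - 2)*(m^2 + m) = (m - 2)*(m + 1)*(m)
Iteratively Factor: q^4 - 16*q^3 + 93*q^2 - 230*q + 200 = (q - 4)*(q^3 - 12*q^2 + 45*q - 50) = (q - 5)*(q - 4)*(q^2 - 7*q + 10) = (q - 5)*(q - 4)*(q - 2)*(q - 5)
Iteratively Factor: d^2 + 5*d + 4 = (d + 1)*(d + 4)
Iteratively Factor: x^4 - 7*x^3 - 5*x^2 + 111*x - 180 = (x - 3)*(x^3 - 4*x^2 - 17*x + 60) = (x - 3)*(x + 4)*(x^2 - 8*x + 15) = (x - 5)*(x - 3)*(x + 4)*(x - 3)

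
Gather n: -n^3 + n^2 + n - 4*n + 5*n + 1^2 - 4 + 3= -n^3 + n^2 + 2*n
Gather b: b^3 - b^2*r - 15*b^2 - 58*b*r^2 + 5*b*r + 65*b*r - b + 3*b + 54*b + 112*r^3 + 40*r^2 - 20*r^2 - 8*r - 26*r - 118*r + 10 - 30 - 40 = b^3 + b^2*(-r - 15) + b*(-58*r^2 + 70*r + 56) + 112*r^3 + 20*r^2 - 152*r - 60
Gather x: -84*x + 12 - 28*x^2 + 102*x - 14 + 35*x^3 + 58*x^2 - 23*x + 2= 35*x^3 + 30*x^2 - 5*x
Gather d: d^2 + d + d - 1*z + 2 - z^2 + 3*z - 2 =d^2 + 2*d - z^2 + 2*z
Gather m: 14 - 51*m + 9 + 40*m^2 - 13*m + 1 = 40*m^2 - 64*m + 24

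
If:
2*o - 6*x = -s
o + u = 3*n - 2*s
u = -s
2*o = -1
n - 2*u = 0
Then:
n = -1/7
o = -1/2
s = 1/14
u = -1/14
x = -13/84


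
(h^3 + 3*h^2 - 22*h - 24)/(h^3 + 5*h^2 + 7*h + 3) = (h^2 + 2*h - 24)/(h^2 + 4*h + 3)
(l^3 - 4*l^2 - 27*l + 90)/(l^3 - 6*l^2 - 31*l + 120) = (l - 6)/(l - 8)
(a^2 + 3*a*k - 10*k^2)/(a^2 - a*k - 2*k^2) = (a + 5*k)/(a + k)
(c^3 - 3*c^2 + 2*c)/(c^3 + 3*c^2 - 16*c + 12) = c/(c + 6)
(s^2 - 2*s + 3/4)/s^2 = 1 - 2/s + 3/(4*s^2)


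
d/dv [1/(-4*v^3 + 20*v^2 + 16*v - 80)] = (3*v^2 - 10*v - 4)/(4*(v^3 - 5*v^2 - 4*v + 20)^2)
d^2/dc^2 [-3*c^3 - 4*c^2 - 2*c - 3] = -18*c - 8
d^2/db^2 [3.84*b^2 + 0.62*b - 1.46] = 7.68000000000000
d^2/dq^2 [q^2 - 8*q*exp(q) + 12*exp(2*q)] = -8*q*exp(q) + 48*exp(2*q) - 16*exp(q) + 2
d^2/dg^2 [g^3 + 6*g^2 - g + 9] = 6*g + 12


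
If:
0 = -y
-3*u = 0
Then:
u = 0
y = 0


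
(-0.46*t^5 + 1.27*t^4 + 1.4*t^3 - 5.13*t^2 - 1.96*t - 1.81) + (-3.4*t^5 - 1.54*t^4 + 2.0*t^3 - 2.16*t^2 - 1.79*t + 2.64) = -3.86*t^5 - 0.27*t^4 + 3.4*t^3 - 7.29*t^2 - 3.75*t + 0.83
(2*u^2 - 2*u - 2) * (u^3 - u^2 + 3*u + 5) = 2*u^5 - 4*u^4 + 6*u^3 + 6*u^2 - 16*u - 10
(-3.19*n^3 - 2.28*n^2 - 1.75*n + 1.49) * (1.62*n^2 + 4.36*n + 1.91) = -5.1678*n^5 - 17.602*n^4 - 18.8687*n^3 - 9.571*n^2 + 3.1539*n + 2.8459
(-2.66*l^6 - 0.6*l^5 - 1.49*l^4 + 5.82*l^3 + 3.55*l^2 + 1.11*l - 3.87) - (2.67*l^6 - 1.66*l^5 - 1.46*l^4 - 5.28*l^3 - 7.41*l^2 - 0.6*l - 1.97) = -5.33*l^6 + 1.06*l^5 - 0.03*l^4 + 11.1*l^3 + 10.96*l^2 + 1.71*l - 1.9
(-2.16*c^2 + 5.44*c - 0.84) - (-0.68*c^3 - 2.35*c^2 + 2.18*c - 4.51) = 0.68*c^3 + 0.19*c^2 + 3.26*c + 3.67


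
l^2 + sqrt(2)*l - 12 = (l - 2*sqrt(2))*(l + 3*sqrt(2))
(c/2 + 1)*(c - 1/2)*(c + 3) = c^3/2 + 9*c^2/4 + 7*c/4 - 3/2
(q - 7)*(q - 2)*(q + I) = q^3 - 9*q^2 + I*q^2 + 14*q - 9*I*q + 14*I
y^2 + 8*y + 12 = (y + 2)*(y + 6)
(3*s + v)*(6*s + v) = 18*s^2 + 9*s*v + v^2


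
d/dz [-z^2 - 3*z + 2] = -2*z - 3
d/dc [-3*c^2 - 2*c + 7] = -6*c - 2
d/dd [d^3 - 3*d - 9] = 3*d^2 - 3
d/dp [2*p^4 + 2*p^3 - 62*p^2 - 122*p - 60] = 8*p^3 + 6*p^2 - 124*p - 122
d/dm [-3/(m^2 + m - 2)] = 3*(2*m + 1)/(m^2 + m - 2)^2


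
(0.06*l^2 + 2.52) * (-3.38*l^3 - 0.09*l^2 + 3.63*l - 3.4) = -0.2028*l^5 - 0.0054*l^4 - 8.2998*l^3 - 0.4308*l^2 + 9.1476*l - 8.568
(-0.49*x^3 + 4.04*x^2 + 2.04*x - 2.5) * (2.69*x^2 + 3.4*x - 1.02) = -1.3181*x^5 + 9.2016*x^4 + 19.7234*x^3 - 3.9098*x^2 - 10.5808*x + 2.55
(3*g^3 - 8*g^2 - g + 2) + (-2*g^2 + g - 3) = 3*g^3 - 10*g^2 - 1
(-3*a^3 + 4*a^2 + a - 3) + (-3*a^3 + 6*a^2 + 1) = -6*a^3 + 10*a^2 + a - 2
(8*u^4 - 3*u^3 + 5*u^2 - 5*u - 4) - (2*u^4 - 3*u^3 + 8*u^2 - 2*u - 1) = 6*u^4 - 3*u^2 - 3*u - 3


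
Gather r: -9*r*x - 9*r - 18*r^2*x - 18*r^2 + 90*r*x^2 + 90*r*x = r^2*(-18*x - 18) + r*(90*x^2 + 81*x - 9)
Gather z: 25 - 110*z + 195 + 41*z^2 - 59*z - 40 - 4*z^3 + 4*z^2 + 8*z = -4*z^3 + 45*z^2 - 161*z + 180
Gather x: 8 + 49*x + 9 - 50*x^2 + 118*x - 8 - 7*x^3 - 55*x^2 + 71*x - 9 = -7*x^3 - 105*x^2 + 238*x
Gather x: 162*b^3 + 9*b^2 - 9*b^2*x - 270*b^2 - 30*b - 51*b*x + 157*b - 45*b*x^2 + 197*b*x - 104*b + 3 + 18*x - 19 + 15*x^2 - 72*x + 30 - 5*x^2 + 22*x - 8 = 162*b^3 - 261*b^2 + 23*b + x^2*(10 - 45*b) + x*(-9*b^2 + 146*b - 32) + 6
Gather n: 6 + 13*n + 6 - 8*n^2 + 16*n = -8*n^2 + 29*n + 12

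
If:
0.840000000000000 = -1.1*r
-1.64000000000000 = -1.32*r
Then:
No Solution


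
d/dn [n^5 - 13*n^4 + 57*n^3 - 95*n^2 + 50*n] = 5*n^4 - 52*n^3 + 171*n^2 - 190*n + 50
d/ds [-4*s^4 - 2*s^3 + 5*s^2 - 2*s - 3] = -16*s^3 - 6*s^2 + 10*s - 2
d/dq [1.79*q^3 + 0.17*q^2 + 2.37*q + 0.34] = 5.37*q^2 + 0.34*q + 2.37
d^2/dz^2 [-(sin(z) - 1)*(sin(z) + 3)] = 2*sin(z) - 2*cos(2*z)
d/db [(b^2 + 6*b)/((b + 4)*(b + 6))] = 4/(b^2 + 8*b + 16)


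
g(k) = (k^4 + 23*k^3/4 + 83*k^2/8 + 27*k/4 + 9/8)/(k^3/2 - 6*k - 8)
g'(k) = (6 - 3*k^2/2)*(k^4 + 23*k^3/4 + 83*k^2/8 + 27*k/4 + 9/8)/(k^3/2 - 6*k - 8)^2 + (4*k^3 + 69*k^2/4 + 83*k/4 + 27/4)/(k^3/2 - 6*k - 8) = (8*k^5 - 16*k^4 - 339*k^3 - 1046*k^2 - 1139*k - 378)/(4*(k^5 - 2*k^4 - 20*k^3 + 8*k^2 + 128*k + 128))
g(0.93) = -1.65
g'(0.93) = -2.76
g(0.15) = -0.27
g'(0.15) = -0.97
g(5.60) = 51.02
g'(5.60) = -15.74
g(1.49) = -3.81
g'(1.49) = -5.17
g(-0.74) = 0.06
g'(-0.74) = 0.13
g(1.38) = -3.27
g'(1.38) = -4.58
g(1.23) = -2.64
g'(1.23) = -3.87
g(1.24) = -2.68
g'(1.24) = -3.92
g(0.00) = -0.14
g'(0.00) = -0.74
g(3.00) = -28.08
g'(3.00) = -43.43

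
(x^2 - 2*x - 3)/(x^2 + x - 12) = (x + 1)/(x + 4)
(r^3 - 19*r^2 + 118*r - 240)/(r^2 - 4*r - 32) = (r^2 - 11*r + 30)/(r + 4)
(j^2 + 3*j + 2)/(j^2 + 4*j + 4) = (j + 1)/(j + 2)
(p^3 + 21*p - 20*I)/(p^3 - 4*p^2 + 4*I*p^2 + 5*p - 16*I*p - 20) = (p - 4*I)/(p - 4)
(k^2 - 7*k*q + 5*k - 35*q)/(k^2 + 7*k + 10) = (k - 7*q)/(k + 2)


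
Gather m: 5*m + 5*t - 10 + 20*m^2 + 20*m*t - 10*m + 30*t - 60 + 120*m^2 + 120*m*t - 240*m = 140*m^2 + m*(140*t - 245) + 35*t - 70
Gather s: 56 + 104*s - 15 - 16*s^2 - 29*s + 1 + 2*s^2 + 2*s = -14*s^2 + 77*s + 42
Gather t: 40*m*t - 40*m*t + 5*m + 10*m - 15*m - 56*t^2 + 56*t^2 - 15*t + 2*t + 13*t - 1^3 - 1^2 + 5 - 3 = 0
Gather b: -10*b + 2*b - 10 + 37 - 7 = 20 - 8*b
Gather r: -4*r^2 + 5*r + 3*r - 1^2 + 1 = -4*r^2 + 8*r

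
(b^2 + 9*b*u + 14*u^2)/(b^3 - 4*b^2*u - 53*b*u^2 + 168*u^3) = (b + 2*u)/(b^2 - 11*b*u + 24*u^2)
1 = 1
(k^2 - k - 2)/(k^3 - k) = (k - 2)/(k*(k - 1))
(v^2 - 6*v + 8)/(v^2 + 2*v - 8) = (v - 4)/(v + 4)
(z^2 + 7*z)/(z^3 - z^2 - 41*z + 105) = z/(z^2 - 8*z + 15)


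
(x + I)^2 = x^2 + 2*I*x - 1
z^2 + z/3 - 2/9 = (z - 1/3)*(z + 2/3)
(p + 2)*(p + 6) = p^2 + 8*p + 12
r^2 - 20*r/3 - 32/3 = (r - 8)*(r + 4/3)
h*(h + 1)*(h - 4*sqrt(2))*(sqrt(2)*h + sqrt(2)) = sqrt(2)*h^4 - 8*h^3 + 2*sqrt(2)*h^3 - 16*h^2 + sqrt(2)*h^2 - 8*h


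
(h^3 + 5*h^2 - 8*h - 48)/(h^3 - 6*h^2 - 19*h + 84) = (h + 4)/(h - 7)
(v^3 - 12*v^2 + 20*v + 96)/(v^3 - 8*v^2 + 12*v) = (v^2 - 6*v - 16)/(v*(v - 2))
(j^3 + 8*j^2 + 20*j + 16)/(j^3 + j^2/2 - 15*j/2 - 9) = 2*(j^2 + 6*j + 8)/(2*j^2 - 3*j - 9)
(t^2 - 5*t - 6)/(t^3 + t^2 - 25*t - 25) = (t - 6)/(t^2 - 25)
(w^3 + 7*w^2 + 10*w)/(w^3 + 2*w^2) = (w + 5)/w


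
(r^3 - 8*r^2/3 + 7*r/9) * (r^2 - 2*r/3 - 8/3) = r^5 - 10*r^4/3 - r^3/9 + 178*r^2/27 - 56*r/27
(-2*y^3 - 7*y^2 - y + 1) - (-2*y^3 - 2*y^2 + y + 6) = -5*y^2 - 2*y - 5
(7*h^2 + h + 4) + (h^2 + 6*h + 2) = 8*h^2 + 7*h + 6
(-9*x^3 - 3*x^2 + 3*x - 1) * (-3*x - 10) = 27*x^4 + 99*x^3 + 21*x^2 - 27*x + 10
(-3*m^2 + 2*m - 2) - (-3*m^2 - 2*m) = 4*m - 2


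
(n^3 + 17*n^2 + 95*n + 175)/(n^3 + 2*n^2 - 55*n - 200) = (n + 7)/(n - 8)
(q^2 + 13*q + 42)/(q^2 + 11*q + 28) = (q + 6)/(q + 4)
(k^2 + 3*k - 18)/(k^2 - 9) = (k + 6)/(k + 3)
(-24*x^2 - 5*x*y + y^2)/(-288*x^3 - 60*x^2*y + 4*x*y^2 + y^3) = (3*x + y)/(36*x^2 + 12*x*y + y^2)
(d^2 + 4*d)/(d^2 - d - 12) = d*(d + 4)/(d^2 - d - 12)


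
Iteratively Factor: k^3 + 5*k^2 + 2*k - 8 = (k + 4)*(k^2 + k - 2) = (k + 2)*(k + 4)*(k - 1)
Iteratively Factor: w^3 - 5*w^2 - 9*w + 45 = (w - 3)*(w^2 - 2*w - 15) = (w - 3)*(w + 3)*(w - 5)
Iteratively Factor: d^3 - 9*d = (d)*(d^2 - 9) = d*(d + 3)*(d - 3)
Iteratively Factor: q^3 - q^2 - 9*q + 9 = (q - 1)*(q^2 - 9) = (q - 3)*(q - 1)*(q + 3)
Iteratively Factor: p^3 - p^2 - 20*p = (p)*(p^2 - p - 20) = p*(p - 5)*(p + 4)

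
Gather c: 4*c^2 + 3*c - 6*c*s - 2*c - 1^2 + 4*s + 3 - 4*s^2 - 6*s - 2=4*c^2 + c*(1 - 6*s) - 4*s^2 - 2*s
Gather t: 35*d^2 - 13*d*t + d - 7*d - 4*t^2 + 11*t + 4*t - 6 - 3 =35*d^2 - 6*d - 4*t^2 + t*(15 - 13*d) - 9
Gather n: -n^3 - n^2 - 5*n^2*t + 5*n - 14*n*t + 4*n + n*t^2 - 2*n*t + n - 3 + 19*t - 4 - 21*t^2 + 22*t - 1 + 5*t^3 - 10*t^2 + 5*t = -n^3 + n^2*(-5*t - 1) + n*(t^2 - 16*t + 10) + 5*t^3 - 31*t^2 + 46*t - 8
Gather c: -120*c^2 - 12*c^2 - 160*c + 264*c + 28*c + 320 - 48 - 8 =-132*c^2 + 132*c + 264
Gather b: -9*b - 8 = -9*b - 8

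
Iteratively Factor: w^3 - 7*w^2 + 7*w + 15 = (w + 1)*(w^2 - 8*w + 15) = (w - 5)*(w + 1)*(w - 3)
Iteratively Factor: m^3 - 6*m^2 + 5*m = (m - 1)*(m^2 - 5*m) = m*(m - 1)*(m - 5)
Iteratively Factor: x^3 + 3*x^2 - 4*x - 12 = (x + 3)*(x^2 - 4) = (x - 2)*(x + 3)*(x + 2)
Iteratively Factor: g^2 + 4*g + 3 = (g + 1)*(g + 3)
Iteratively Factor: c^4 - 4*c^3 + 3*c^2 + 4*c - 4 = (c - 2)*(c^3 - 2*c^2 - c + 2) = (c - 2)*(c - 1)*(c^2 - c - 2) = (c - 2)^2*(c - 1)*(c + 1)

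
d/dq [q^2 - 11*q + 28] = 2*q - 11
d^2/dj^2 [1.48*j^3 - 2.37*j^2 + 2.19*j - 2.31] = 8.88*j - 4.74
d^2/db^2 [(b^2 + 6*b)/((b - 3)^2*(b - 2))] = 2*(b^4 + 24*b^3 - 72*b^2 - 96*b + 288)/(b^7 - 18*b^6 + 138*b^5 - 584*b^4 + 1473*b^3 - 2214*b^2 + 1836*b - 648)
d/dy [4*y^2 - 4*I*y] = 8*y - 4*I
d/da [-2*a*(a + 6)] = -4*a - 12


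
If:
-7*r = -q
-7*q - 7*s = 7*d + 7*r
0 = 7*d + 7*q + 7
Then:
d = 7*s - 8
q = 7 - 7*s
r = 1 - s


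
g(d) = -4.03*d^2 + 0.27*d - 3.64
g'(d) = 0.27 - 8.06*d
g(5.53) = -125.39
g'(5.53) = -44.30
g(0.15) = -3.69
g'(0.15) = -0.94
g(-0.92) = -7.30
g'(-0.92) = 7.69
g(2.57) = -29.56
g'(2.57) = -20.44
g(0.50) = -4.51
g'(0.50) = -3.76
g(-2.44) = -28.29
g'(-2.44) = 19.94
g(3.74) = -59.00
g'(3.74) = -29.87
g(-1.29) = -10.69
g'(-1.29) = 10.67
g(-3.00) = -40.72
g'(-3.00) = 24.45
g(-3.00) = -40.72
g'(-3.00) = 24.45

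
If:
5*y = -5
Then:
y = -1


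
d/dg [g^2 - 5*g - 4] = 2*g - 5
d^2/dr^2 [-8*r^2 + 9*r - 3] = -16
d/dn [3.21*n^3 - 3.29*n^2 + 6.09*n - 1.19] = 9.63*n^2 - 6.58*n + 6.09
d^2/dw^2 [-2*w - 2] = 0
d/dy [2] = 0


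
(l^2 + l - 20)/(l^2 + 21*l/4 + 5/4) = 4*(l - 4)/(4*l + 1)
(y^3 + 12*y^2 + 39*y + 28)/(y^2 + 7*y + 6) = (y^2 + 11*y + 28)/(y + 6)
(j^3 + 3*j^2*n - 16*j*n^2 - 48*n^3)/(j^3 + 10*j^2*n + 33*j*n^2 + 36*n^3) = (j - 4*n)/(j + 3*n)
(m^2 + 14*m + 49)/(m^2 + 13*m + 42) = (m + 7)/(m + 6)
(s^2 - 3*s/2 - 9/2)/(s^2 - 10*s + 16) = (2*s^2 - 3*s - 9)/(2*(s^2 - 10*s + 16))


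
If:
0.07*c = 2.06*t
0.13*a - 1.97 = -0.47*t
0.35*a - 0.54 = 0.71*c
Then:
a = 14.38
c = 6.33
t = 0.21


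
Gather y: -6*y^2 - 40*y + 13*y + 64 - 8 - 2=-6*y^2 - 27*y + 54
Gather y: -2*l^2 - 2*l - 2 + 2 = -2*l^2 - 2*l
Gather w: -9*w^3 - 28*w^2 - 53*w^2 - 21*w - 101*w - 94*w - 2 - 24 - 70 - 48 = -9*w^3 - 81*w^2 - 216*w - 144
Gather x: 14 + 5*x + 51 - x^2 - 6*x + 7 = -x^2 - x + 72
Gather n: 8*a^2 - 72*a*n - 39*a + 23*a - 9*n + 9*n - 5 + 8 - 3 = 8*a^2 - 72*a*n - 16*a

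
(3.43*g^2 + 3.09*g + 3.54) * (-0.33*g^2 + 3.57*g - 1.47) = -1.1319*g^4 + 11.2254*g^3 + 4.821*g^2 + 8.0955*g - 5.2038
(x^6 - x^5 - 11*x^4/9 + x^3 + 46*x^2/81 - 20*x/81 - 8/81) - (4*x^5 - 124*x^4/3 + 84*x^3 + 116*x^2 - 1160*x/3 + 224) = x^6 - 5*x^5 + 361*x^4/9 - 83*x^3 - 9350*x^2/81 + 31300*x/81 - 18152/81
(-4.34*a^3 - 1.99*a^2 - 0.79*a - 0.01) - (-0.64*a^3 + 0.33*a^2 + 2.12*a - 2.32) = -3.7*a^3 - 2.32*a^2 - 2.91*a + 2.31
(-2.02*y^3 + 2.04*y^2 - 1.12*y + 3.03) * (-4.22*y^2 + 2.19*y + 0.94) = 8.5244*y^5 - 13.0326*y^4 + 7.2952*y^3 - 13.3218*y^2 + 5.5829*y + 2.8482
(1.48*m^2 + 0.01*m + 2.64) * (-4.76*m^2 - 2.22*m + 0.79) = -7.0448*m^4 - 3.3332*m^3 - 11.4194*m^2 - 5.8529*m + 2.0856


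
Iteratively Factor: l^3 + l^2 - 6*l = (l - 2)*(l^2 + 3*l) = l*(l - 2)*(l + 3)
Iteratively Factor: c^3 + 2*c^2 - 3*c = (c + 3)*(c^2 - c) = (c - 1)*(c + 3)*(c)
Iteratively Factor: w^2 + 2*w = (w)*(w + 2)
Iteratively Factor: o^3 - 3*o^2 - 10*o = (o)*(o^2 - 3*o - 10) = o*(o + 2)*(o - 5)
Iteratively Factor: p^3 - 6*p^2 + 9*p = (p - 3)*(p^2 - 3*p) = p*(p - 3)*(p - 3)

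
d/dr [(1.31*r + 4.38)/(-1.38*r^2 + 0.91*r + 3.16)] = (1.8078*r^2 + 12.0888*r + 0.1538)/(1.9044*r^4 - 2.5116*r^3 - 7.8935*r^2 + 5.7512*r + 9.9856)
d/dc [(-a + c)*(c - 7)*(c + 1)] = -2*a*c + 6*a + 3*c^2 - 12*c - 7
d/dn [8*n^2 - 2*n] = 16*n - 2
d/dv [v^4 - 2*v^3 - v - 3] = 4*v^3 - 6*v^2 - 1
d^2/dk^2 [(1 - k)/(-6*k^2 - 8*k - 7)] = 4*(8*(k - 1)*(3*k + 2)^2 - (9*k + 1)*(6*k^2 + 8*k + 7))/(6*k^2 + 8*k + 7)^3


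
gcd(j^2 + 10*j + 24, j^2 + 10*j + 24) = j^2 + 10*j + 24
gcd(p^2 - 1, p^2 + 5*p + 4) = p + 1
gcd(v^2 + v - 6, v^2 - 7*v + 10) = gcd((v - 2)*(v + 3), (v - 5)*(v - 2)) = v - 2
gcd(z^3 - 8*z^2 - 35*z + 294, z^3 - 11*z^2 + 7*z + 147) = z^2 - 14*z + 49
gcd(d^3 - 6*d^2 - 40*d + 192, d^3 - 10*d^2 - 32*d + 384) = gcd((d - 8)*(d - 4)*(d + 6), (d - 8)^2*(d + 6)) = d^2 - 2*d - 48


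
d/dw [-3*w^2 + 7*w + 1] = 7 - 6*w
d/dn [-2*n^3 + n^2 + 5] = 2*n*(1 - 3*n)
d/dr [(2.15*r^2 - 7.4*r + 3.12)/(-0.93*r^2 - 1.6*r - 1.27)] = (-10.322*r^2 + 0.342200000000001*r + 14.39)/(0.8649*r^4 + 2.976*r^3 + 4.9222*r^2 + 4.064*r + 1.6129)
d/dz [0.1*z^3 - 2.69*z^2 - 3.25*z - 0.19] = 0.3*z^2 - 5.38*z - 3.25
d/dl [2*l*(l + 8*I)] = 4*l + 16*I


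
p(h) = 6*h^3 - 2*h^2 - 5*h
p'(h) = 18*h^2 - 4*h - 5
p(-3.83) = -347.28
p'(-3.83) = 274.36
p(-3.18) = -197.27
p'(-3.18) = 189.74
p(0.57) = -2.39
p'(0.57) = -1.43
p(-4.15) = -442.54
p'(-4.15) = 321.60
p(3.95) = 318.82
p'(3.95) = 260.04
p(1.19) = 1.33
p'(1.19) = 15.73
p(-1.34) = -11.33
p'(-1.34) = 32.68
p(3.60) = 236.02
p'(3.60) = 213.88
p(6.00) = 1194.00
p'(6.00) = 619.00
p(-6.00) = -1338.00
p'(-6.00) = 667.00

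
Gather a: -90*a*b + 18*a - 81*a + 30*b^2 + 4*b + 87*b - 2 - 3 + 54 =a*(-90*b - 63) + 30*b^2 + 91*b + 49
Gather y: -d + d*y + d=d*y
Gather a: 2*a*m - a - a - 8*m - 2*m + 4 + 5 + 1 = a*(2*m - 2) - 10*m + 10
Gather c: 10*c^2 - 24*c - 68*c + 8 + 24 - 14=10*c^2 - 92*c + 18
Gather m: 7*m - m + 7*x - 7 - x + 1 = 6*m + 6*x - 6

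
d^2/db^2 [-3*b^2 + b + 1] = -6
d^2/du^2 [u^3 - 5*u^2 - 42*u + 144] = 6*u - 10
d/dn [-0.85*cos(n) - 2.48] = 0.85*sin(n)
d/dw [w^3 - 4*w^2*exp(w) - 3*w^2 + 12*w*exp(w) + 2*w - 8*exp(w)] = -4*w^2*exp(w) + 3*w^2 + 4*w*exp(w) - 6*w + 4*exp(w) + 2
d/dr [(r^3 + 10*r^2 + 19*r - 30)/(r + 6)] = 2*r + 4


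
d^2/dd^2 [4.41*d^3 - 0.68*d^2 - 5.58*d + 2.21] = 26.46*d - 1.36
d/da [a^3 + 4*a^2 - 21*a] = 3*a^2 + 8*a - 21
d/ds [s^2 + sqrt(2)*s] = 2*s + sqrt(2)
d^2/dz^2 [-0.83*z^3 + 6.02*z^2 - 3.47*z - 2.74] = 12.04 - 4.98*z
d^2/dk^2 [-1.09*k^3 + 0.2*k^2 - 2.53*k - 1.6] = 0.4 - 6.54*k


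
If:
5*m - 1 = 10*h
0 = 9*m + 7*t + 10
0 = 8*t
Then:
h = -59/90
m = -10/9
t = 0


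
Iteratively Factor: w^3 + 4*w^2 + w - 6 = (w + 2)*(w^2 + 2*w - 3) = (w - 1)*(w + 2)*(w + 3)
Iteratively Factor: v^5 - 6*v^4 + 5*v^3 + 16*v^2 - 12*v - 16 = (v + 1)*(v^4 - 7*v^3 + 12*v^2 + 4*v - 16) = (v - 2)*(v + 1)*(v^3 - 5*v^2 + 2*v + 8) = (v - 2)*(v + 1)^2*(v^2 - 6*v + 8) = (v - 4)*(v - 2)*(v + 1)^2*(v - 2)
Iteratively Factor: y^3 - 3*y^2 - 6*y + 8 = (y + 2)*(y^2 - 5*y + 4) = (y - 1)*(y + 2)*(y - 4)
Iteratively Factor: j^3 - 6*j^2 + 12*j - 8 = (j - 2)*(j^2 - 4*j + 4) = (j - 2)^2*(j - 2)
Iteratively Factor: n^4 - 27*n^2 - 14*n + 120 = (n - 2)*(n^3 + 2*n^2 - 23*n - 60) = (n - 2)*(n + 3)*(n^2 - n - 20) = (n - 2)*(n + 3)*(n + 4)*(n - 5)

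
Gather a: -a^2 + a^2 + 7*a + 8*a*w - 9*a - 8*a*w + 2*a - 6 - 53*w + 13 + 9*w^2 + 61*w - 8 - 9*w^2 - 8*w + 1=0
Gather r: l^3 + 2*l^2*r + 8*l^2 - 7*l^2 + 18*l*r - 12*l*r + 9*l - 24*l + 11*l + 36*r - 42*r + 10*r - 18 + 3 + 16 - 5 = l^3 + l^2 - 4*l + r*(2*l^2 + 6*l + 4) - 4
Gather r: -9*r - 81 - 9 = -9*r - 90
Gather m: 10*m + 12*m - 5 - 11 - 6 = 22*m - 22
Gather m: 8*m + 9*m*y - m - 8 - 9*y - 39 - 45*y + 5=m*(9*y + 7) - 54*y - 42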